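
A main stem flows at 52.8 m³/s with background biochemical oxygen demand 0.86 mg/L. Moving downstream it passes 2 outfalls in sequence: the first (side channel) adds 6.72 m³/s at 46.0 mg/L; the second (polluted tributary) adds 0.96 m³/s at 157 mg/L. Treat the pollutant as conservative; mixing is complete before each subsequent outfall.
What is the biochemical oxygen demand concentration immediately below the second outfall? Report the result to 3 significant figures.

8.35 mg/L

Outfall 1: combined Q = 59.52 m³/s; C = (52.80·0.8600 + 6.720·46.00)/59.52 = 5.956 mg/L.
Outfall 2: combined Q = 60.48 m³/s; C = (59.52·5.956 + 0.9600·157.0)/60.48 = 8.354 mg/L.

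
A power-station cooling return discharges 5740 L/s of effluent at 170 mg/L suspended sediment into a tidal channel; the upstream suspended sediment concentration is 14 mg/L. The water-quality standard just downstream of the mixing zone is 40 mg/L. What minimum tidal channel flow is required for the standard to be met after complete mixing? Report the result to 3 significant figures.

28700 L/s

Set C_mix = 40: (Q·14.00 + 5740·170.0) / (Q + 5740) = 40
→ Q = 5740·(170.0 − 40)/(40 − 14.00) = 28700 L/s.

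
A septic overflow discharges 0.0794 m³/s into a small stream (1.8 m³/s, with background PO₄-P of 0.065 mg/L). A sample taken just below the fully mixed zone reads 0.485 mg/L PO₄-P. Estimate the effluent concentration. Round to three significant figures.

10.0 mg/L

Mass balance: 1.800·0.06500 + 0.07940·Cₑ = 1.879·0.4850
→ Cₑ = (1.879·0.4850 − 1.800·0.06500) / 0.07940 = 10.01 mg/L.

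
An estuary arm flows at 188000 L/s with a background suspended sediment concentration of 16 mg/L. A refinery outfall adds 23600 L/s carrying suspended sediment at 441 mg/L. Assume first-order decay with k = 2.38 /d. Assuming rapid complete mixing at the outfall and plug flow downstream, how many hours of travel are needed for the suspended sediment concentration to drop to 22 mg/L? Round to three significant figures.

Flow-weighted average: C = (188000·16.00 + 23600·441.0) / 211600 = 13420000/211600 = 63.40 mg/L.
63.40·exp(−k·t) = 22 → t = ln(63.40/22)/k = 38420 s = 10.67 h.

10.7 h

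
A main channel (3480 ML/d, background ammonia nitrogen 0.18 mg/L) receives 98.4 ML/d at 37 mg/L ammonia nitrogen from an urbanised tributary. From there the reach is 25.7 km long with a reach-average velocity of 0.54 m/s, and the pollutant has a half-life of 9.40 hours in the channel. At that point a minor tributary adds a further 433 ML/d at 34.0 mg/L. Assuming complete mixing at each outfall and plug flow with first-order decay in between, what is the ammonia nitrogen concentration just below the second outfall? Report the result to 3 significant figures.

Mixed concentration C = ΣQC/ΣQ = (3480·0.1800 + 98.40·37.00) / 3578 = 4267/3578 = 1.192 mg/L; combined flow 3578 ML/d.
Travel time t = 25.7·1000 / 0.54 = 47590 s = 13.22 h.
Half-life 9.40 h → k = ln 2 / 9.40 = 0.07374 h⁻¹ = 1.770 d⁻¹.
After decay, C = 1.192 × e^(−kt) = 1.192 × 0.3773 = 0.4499 mg/L.
At the second outfall, C = (3578·0.4499 + 433.0·34.00) / (3578 + 433.0) = 4.071 mg/L.

4.07 mg/L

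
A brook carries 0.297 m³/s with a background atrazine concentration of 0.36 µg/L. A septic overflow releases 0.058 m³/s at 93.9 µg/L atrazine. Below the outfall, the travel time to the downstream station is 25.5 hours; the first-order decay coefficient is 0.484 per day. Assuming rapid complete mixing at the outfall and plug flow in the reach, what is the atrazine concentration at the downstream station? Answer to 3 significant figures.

9.35 µg/L

Mass balance: C = (0.2970·0.3600 + 0.05800·93.90) / 0.3550 = 5.553/0.3550 = 15.64 µg/L.
First-order decay: C = 15.64·exp(−k·t) = 15.64·0.5979 = 9.353 µg/L.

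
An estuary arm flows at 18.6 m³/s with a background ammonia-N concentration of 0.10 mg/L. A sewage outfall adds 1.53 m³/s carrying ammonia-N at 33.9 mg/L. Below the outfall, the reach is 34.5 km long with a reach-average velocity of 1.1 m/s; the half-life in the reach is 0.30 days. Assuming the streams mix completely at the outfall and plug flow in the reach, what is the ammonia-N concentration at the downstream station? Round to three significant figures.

After mixing, C = (18.60·0.1000 + 1.530·33.90) / 20.13 = 53.73/20.13 = 2.669 mg/L.
Travel time t = 34.5·1000 / 1.1 = 31360 s = 8.712 h.
Half-life 0.30 d → k = ln 2 / 0.30 = 2.310 d⁻¹.
After decay, C = 2.669 × e^(−kt) = 2.669 × 0.4323 = 1.154 mg/L.

1.15 mg/L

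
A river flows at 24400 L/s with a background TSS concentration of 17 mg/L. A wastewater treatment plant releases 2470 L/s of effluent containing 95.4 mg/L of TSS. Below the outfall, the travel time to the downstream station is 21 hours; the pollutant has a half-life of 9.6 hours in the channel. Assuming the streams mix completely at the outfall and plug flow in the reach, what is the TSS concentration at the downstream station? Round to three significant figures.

5.31 mg/L

Mixed concentration C = ΣQC/ΣQ = (24400·17.00 + 2470·95.40) / 26870 = 650400/26870 = 24.21 mg/L.
Half-life 9.6 h → k = ln 2 / 9.6 = 0.07220 h⁻¹ = 1.733 d⁻¹.
First-order decay: C = 24.21·exp(−k·t) = 24.21·0.2195 = 5.314 mg/L.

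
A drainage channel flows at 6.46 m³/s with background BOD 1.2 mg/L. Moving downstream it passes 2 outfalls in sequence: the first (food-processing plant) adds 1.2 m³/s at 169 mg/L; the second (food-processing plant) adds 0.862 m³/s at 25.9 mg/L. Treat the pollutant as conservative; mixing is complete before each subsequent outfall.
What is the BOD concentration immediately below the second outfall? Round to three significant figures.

Below outfall 1: Q → 7.660 m³/s, C = (6.460·1.200 + 1.200·169.0)/7.660 = 27.49 mg/L.
Below outfall 2: Q → 8.522 m³/s, C = (7.660·27.49 + 0.8620·25.90)/8.522 = 27.33 mg/L.

27.3 mg/L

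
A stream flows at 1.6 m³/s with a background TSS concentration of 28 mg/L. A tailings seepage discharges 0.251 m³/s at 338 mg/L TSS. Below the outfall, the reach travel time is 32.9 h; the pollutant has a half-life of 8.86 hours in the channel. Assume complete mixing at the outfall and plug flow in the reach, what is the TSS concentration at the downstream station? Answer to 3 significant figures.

5.34 mg/L

Conservation of mass: C = (1.600·28.00 + 0.2510·338.0) / 1.851 = 129.6/1.851 = 70.04 mg/L.
Half-life 8.86 h → k = ln 2 / 8.86 = 0.07823 h⁻¹ = 1.878 d⁻¹.
Applying C = C₀e^(−kt): 70.04 × 0.07624 = 5.340 mg/L.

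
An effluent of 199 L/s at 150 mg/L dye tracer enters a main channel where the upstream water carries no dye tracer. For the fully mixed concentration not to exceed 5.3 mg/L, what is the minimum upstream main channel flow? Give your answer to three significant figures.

5430 L/s

Set C_mix = 5.3: (Q·0 + 199.0·150.0) / (Q + 199.0) = 5.3
→ Q = 199.0·(150.0 − 5.3)/(5.3 − 0) = 5433 L/s.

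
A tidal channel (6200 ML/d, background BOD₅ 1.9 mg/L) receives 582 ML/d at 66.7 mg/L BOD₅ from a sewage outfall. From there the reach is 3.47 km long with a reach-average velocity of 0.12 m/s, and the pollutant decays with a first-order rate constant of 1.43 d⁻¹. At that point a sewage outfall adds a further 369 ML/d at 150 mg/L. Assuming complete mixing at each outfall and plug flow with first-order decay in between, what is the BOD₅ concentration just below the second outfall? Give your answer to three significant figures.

12.1 mg/L

After mixing, C = (6200·1.900 + 582.0·66.70) / 6782 = 50600/6782 = 7.461 mg/L; combined flow 6782 ML/d.
Travel time t = 3.47·1000 / 0.12 = 28920 s = 8.032 h.
Applying C = C₀e^(−kt): 7.461 × 0.6197 = 4.623 mg/L.
Second outfall: C = (6782·4.623 + 369.0·150.0)/7151 = 12.12 mg/L.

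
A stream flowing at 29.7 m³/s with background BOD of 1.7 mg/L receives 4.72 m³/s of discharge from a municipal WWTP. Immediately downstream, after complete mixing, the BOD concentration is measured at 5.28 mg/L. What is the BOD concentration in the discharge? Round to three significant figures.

27.8 mg/L

Mass balance: 29.70·1.700 + 4.720·Cₑ = 34.42·5.280
→ Cₑ = (34.42·5.280 − 29.70·1.700) / 4.720 = 27.81 mg/L.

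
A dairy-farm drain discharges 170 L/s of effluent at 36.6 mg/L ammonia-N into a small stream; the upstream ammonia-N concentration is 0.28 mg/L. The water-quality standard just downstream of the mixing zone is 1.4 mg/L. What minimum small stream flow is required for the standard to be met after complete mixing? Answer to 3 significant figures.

Set C_mix = 1.4: (Q·0.2800 + 170.0·36.60) / (Q + 170.0) = 1.4
→ Q = 170.0·(36.60 − 1.4)/(1.4 − 0.2800) = 5343 L/s.

5340 L/s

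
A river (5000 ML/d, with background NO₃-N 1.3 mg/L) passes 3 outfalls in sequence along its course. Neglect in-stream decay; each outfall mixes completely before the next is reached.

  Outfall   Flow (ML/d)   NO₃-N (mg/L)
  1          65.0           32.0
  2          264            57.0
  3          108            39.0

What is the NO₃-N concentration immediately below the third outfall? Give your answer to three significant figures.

5.12 mg/L

After outfall 1: Q = 5000 + 65.00 = 5065 ML/d; C = (5000·1.300 + 65.00·32.00)/5065 = 1.694 mg/L.
After outfall 2: Q = 5065 + 264.0 = 5329 ML/d; C = (5065·1.694 + 264.0·57.00)/5329 = 4.434 mg/L.
After outfall 3: Q = 5329 + 108.0 = 5437 ML/d; C = (5329·4.434 + 108.0·39.00)/5437 = 5.120 mg/L.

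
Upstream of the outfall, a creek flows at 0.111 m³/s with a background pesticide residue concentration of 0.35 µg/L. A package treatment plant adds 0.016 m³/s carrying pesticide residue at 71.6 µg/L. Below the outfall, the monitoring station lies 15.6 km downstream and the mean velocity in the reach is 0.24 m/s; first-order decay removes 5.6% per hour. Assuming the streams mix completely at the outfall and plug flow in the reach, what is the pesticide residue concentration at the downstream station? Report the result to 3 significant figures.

3.29 µg/L

Flow-weighted average: C = (0.1110·0.3500 + 0.01600·71.60) / 0.1270 = 1.184/0.1270 = 9.326 µg/L.
Travel time t = 15.6·1000 / 0.24 = 65000 s = 18.06 h.
5.6%/h lost → k = −ln(1 − 0.056) = 0.05763 h⁻¹.
Applying C = C₀e^(−kt): 9.326 × 0.3533 = 3.295 µg/L.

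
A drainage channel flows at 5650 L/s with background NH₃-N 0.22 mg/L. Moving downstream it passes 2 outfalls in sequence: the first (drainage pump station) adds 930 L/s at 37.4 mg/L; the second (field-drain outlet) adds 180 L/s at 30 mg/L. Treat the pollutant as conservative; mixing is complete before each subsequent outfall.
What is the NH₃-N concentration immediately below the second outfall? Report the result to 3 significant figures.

6.13 mg/L

Below outfall 1: Q → 6580 L/s, C = (5650·0.2200 + 930.0·37.40)/6580 = 5.475 mg/L.
Below outfall 2: Q → 6760 L/s, C = (6580·5.475 + 180.0·30.00)/6760 = 6.128 mg/L.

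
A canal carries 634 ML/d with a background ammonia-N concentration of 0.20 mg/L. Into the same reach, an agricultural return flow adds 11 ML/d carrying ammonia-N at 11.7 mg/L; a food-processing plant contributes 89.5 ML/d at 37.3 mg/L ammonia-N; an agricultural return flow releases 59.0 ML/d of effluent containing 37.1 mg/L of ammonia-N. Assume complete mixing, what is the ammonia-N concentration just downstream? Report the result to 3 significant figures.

Flow-weighted average: C = (634.0·0.2000 + 11.00·11.70 + 89.50·37.30 + 59.00·37.10) / 793.5 = 5783/793.5 = 7.288 mg/L.

7.29 mg/L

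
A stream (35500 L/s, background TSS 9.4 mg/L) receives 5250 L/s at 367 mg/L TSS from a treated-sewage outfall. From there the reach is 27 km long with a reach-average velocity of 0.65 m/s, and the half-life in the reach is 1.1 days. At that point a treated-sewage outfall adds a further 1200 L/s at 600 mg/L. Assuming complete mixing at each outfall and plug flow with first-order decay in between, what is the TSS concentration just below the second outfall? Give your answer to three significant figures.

57.0 mg/L

Flow-weighted average: C = (35500·9.400 + 5250·367.0) / 40750 = 2260000/40750 = 55.47 mg/L; combined flow 40750 L/s.
Travel time t = 27·1000 / 0.65 = 41540 s = 11.54 h.
Half-life 1.1 d → k = ln 2 / 1.1 = 0.6301 d⁻¹.
After decay, C = 55.47 × e^(−kt) = 55.47 × 0.7386 = 40.97 mg/L.
At the second outfall, C = (40750·40.97 + 1200·600.0) / (40750 + 1200) = 56.96 mg/L.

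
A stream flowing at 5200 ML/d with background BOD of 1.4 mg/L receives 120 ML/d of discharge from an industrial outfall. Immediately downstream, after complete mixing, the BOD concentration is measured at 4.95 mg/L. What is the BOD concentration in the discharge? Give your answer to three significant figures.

159 mg/L

Mass balance: 5200·1.400 + 120.0·Cₑ = 5320·4.950
→ Cₑ = (5320·4.950 − 5200·1.400) / 120.0 = 158.8 mg/L.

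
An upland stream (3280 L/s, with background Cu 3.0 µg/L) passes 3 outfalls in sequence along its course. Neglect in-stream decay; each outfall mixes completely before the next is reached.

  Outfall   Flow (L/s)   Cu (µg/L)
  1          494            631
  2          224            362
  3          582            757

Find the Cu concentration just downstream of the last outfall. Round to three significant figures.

184 µg/L

Below outfall 1: Q → 3774 L/s, C = (3280·3.000 + 494.0·631.0)/3774 = 85.20 µg/L.
Below outfall 2: Q → 3998 L/s, C = (3774·85.20 + 224.0·362.0)/3998 = 100.7 µg/L.
Below outfall 3: Q → 4580 L/s, C = (3998·100.7 + 582.0·757.0)/4580 = 184.1 µg/L.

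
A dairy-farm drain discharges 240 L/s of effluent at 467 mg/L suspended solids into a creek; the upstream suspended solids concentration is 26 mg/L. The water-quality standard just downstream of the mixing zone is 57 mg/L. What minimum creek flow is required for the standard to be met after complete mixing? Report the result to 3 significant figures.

3170 L/s

Set C_mix = 57: (Q·26.00 + 240.0·467.0) / (Q + 240.0) = 57
→ Q = 240.0·(467.0 − 57)/(57 − 26.00) = 3174 L/s.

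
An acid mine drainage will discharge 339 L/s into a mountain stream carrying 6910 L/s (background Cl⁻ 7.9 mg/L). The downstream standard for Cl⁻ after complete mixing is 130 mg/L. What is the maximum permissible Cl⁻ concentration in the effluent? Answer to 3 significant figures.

2620 mg/L

At the limit, (Qr·Cr + Qe·Cₑ)/(Qr + Qe) = 130:
Cₑ = (7249·130 − 6910·7.900) / 339.0 = 2619 mg/L.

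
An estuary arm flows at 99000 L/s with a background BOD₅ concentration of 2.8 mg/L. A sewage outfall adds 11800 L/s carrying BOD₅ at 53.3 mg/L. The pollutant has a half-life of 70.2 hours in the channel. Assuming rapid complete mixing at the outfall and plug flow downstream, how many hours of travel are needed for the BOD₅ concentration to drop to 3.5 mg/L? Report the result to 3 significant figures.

86.0 h

Conservation of mass: C = (99000·2.800 + 11800·53.30) / 110800 = 906100/110800 = 8.178 mg/L.
Half-life 70.2 h → k = ln 2 / 70.2 = 0.009874 h⁻¹ = 0.2370 d⁻¹.
8.178·exp(−k·t) = 3.5 → t = ln(8.178/3.5)/k = 309400 s = 85.95 h.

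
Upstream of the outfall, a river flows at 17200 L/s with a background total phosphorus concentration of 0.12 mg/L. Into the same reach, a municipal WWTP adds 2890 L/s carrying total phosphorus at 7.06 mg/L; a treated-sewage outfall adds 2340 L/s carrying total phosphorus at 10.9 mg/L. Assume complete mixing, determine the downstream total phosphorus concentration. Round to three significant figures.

2.14 mg/L

Mixed concentration C = ΣQC/ΣQ = (17200·0.1200 + 2890·7.060 + 2340·10.90) / 22430 = 47970/22430 = 2.139 mg/L.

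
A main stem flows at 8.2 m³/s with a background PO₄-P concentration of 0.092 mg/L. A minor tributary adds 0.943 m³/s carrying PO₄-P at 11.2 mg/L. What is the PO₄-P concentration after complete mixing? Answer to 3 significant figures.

Mixed concentration C = ΣQC/ΣQ = (8.200·0.09200 + 0.9430·11.20) / 9.143 = 11.32/9.143 = 1.238 mg/L.

1.24 mg/L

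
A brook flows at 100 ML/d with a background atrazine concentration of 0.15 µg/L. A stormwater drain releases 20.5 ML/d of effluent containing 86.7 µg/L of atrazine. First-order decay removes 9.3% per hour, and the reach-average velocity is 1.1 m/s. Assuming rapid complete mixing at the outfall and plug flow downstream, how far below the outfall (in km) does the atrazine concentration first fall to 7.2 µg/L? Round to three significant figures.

After mixing, C = (100.0·0.1500 + 20.50·86.70) / 120.5 = 1792/120.5 = 14.87 µg/L.
9.3%/h lost → k = −ln(1 − 0.093) = 0.09761 h⁻¹.
Set 14.87·exp(−k·t) = 7.2 → t = ln(14.87/7.2)/k = 26760 s = 7.433 h.
Distance = v·t = 1.1·26760 = 29430 m = 29.43 km.

29.4 km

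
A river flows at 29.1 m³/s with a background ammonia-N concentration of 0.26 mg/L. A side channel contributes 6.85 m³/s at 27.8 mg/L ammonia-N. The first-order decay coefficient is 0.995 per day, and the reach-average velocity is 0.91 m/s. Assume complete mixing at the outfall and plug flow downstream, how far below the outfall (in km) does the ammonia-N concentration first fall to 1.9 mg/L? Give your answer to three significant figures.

Mass balance: C = (29.10·0.2600 + 6.850·27.80) / 35.95 = 198.0/35.95 = 5.508 mg/L.
Set 5.508·exp(−k·t) = 1.9 → t = ln(5.508/1.9)/k = 92410 s = 25.67 h.
Distance = v·t = 0.91·92410 = 84100 m = 84.10 km.

84.1 km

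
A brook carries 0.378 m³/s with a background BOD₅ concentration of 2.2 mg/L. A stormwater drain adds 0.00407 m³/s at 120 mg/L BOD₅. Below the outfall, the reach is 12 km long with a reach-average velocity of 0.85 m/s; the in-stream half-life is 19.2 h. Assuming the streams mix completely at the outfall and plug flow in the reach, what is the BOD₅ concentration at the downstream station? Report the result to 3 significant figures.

3.00 mg/L

Flow-weighted average: C = (0.3780·2.200 + 0.004070·120.0) / 0.3821 = 1.320/0.3821 = 3.455 mg/L.
Travel time t = 12·1000 / 0.85 = 14120 s = 3.922 h.
Half-life 19.2 h → k = ln 2 / 19.2 = 0.03610 h⁻¹ = 0.8664 d⁻¹.
First-order decay: C = 3.455·exp(−k·t) = 3.455·0.8680 = 2.999 mg/L.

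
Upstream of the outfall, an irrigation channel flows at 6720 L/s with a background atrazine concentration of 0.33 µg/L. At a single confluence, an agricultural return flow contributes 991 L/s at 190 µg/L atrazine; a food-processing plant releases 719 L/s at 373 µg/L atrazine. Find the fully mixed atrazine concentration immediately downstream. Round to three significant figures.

54.4 µg/L

Conservation of mass: C = (6720·0.3300 + 991.0·190.0 + 719.0·373.0) / 8430 = 458700/8430 = 54.41 µg/L.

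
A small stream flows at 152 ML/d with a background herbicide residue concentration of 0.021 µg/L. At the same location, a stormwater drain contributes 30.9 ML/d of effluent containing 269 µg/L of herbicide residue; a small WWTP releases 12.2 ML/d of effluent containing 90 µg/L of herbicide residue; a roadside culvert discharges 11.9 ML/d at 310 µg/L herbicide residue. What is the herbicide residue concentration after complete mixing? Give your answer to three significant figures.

Mixed concentration C = ΣQC/ΣQ = (152.0·0.02100 + 30.90·269.0 + 12.20·90.00 + 11.90·310.0) / 207.0 = 13100/207.0 = 63.30 µg/L.

63.3 µg/L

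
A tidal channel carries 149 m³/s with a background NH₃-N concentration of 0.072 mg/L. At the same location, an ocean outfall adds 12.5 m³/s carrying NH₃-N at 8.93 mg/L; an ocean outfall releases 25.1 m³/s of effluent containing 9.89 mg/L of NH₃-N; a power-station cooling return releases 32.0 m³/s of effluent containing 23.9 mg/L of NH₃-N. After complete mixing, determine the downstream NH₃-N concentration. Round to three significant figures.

Mass balance: C = (149.0·0.07200 + 12.50·8.930 + 25.10·9.890 + 32.00·23.90) / 218.6 = 1135/218.6 = 5.194 mg/L.

5.19 mg/L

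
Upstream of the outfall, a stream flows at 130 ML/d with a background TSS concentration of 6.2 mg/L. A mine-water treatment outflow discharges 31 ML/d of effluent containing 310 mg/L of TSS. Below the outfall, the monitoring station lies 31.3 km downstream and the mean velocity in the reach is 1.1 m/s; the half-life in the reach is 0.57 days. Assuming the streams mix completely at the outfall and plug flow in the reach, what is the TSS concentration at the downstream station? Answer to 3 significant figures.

Flow-weighted average: C = (130.0·6.200 + 31.00·310.0) / 161.0 = 10420/161.0 = 64.70 mg/L.
Travel time t = 31.3·1000 / 1.1 = 28450 s = 7.904 h.
Half-life 0.57 d → k = ln 2 / 0.57 = 1.216 d⁻¹.
After decay, C = 64.70 × e^(−kt) = 64.70 × 0.6700 = 43.35 mg/L.

43.3 mg/L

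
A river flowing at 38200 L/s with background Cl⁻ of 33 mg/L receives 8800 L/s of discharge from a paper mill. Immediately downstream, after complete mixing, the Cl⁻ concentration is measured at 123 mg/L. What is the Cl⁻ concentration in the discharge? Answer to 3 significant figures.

Mass balance: 38200·33.00 + 8800·Cₑ = 47000·123.0
→ Cₑ = (47000·123.0 − 38200·33.00) / 8800 = 513.7 mg/L.

514 mg/L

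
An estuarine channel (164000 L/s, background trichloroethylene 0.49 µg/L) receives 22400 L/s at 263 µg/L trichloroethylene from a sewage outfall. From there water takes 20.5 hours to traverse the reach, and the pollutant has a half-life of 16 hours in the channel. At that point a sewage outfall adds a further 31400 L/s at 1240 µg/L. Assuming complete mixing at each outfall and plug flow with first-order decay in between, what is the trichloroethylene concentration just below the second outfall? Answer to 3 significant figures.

190 µg/L

Mass balance: C = (164000·0.4900 + 22400·263.0) / 186400 = 5972000/186400 = 32.04 µg/L; combined flow 186400 L/s.
Half-life 16 h → k = ln 2 / 16 = 0.04332 h⁻¹ = 1.040 d⁻¹.
Decay over the reach: 32.04·exp(−kt) = 32.04·0.4114 = 13.18 µg/L.
At the second outfall, C = (186400·13.18 + 31400·1240) / (186400 + 31400) = 190.1 µg/L.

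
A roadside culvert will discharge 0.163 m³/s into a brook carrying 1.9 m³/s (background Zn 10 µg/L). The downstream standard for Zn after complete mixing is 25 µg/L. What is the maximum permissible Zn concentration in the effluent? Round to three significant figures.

200 µg/L

At the limit, (Qr·Cr + Qe·Cₑ)/(Qr + Qe) = 25:
Cₑ = (2.063·25 − 1.900·10.00) / 0.1630 = 199.8 µg/L.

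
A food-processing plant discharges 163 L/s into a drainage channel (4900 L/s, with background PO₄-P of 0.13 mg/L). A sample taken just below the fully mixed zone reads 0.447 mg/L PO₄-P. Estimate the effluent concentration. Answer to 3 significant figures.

9.98 mg/L

Mass balance: 4900·0.1300 + 163.0·Cₑ = 5063·0.4470
→ Cₑ = (5063·0.4470 − 4900·0.1300) / 163.0 = 9.976 mg/L.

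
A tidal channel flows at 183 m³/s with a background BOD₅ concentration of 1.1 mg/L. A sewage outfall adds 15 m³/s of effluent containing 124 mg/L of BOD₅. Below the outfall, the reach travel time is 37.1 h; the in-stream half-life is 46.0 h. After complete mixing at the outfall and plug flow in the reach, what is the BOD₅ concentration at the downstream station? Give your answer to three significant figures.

5.95 mg/L

Mass balance: C = (183.0·1.100 + 15.00·124.0) / 198.0 = 2061/198.0 = 10.41 mg/L.
Half-life 46.0 h → k = ln 2 / 46.0 = 0.01507 h⁻¹ = 0.3616 d⁻¹.
First-order decay: C = 10.41·exp(−k·t) = 10.41·0.5718 = 5.952 mg/L.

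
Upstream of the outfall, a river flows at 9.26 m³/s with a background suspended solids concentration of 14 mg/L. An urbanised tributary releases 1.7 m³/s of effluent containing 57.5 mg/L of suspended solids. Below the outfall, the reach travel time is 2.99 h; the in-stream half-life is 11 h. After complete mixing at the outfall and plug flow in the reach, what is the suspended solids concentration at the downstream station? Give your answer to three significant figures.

17.2 mg/L

Flow-weighted average: C = (9.260·14.00 + 1.700·57.50) / 10.96 = 227.4/10.96 = 20.75 mg/L.
Half-life 11 h → k = ln 2 / 11 = 0.06301 h⁻¹ = 1.512 d⁻¹.
Applying C = C₀e^(−kt): 20.75 × 0.8283 = 17.18 mg/L.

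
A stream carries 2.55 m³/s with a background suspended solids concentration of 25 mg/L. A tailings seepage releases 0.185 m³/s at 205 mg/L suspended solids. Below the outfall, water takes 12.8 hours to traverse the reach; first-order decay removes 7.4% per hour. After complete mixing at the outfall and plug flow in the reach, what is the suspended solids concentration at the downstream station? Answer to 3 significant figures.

After mixing, C = (2.550·25.00 + 0.1850·205.0) / 2.735 = 101.7/2.735 = 37.18 mg/L.
7.4%/h lost → k = −ln(1 − 0.074) = 0.07688 h⁻¹.
Decay over the reach: 37.18·exp(−kt) = 37.18·0.3738 = 13.90 mg/L.

13.9 mg/L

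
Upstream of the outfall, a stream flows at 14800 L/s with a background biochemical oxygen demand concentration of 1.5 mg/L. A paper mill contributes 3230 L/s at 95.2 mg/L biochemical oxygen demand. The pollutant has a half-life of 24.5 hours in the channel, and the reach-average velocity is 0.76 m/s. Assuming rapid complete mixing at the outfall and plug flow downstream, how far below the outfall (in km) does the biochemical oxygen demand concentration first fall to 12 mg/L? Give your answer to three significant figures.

40.7 km

Conservation of mass: C = (14800·1.500 + 3230·95.20) / 18030 = 329700/18030 = 18.29 mg/L.
Half-life 24.5 h → k = ln 2 / 24.5 = 0.02829 h⁻¹ = 0.6790 d⁻¹.
Set 18.29·exp(−k·t) = 12 → t = ln(18.29/12)/k = 53600 s = 14.89 h.
Distance = v·t = 0.76·53600 = 40740 m = 40.74 km.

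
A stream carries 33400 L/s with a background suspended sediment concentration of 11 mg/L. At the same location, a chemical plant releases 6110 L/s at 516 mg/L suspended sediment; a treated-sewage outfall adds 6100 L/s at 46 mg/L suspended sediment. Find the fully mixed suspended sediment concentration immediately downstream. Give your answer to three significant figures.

83.3 mg/L

Mixed concentration C = ΣQC/ΣQ = (33400·11.00 + 6110·516.0 + 6100·46.00) / 45610 = 3801000/45610 = 83.33 mg/L.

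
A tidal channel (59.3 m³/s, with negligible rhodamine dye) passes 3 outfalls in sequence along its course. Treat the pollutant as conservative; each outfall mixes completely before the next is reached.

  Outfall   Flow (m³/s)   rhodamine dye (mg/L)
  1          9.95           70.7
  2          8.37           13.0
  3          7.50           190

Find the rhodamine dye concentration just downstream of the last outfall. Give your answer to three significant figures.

26.3 mg/L

After outfall 1: Q = 59.30 + 9.950 = 69.25 m³/s; C = (59.30·0 + 9.950·70.70)/69.25 = 10.16 mg/L.
After outfall 2: Q = 69.25 + 8.370 = 77.62 m³/s; C = (69.25·10.16 + 8.370·13.00)/77.62 = 10.46 mg/L.
After outfall 3: Q = 77.62 + 7.500 = 85.12 m³/s; C = (77.62·10.46 + 7.500·190.0)/85.12 = 26.28 mg/L.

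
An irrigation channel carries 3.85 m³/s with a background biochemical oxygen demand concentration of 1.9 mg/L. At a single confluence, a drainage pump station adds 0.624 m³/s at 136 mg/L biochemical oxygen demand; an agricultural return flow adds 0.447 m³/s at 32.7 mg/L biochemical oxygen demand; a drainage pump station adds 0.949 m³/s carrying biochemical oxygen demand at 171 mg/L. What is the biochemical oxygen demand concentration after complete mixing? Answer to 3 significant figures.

Mass balance: C = (3.850·1.900 + 0.6240·136.0 + 0.4470·32.70 + 0.9490·171.0) / 5.870 = 269.1/5.870 = 45.84 mg/L.

45.8 mg/L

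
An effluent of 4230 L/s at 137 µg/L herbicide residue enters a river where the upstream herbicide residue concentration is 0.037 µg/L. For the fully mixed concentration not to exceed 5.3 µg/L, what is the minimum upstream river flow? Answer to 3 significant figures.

106000 L/s

Set C_mix = 5.3: (Q·0.03700 + 4230·137.0) / (Q + 4230) = 5.3
→ Q = 4230·(137.0 − 5.3)/(5.3 − 0.03700) = 105900 L/s.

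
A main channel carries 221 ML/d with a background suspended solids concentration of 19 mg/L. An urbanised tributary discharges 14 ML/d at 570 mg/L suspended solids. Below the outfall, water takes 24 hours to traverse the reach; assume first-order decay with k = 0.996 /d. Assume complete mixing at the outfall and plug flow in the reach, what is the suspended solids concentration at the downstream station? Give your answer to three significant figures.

19.1 mg/L

Conservation of mass: C = (221.0·19.00 + 14.00·570.0) / 235.0 = 12180/235.0 = 51.83 mg/L.
Applying C = C₀e^(−kt): 51.83 × 0.3694 = 19.14 mg/L.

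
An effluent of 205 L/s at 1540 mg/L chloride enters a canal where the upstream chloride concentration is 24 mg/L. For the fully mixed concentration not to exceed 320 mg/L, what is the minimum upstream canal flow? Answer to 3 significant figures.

845 L/s

Set C_mix = 320: (Q·24.00 + 205.0·1540) / (Q + 205.0) = 320
→ Q = 205.0·(1540 − 320)/(320 − 24.00) = 844.9 L/s.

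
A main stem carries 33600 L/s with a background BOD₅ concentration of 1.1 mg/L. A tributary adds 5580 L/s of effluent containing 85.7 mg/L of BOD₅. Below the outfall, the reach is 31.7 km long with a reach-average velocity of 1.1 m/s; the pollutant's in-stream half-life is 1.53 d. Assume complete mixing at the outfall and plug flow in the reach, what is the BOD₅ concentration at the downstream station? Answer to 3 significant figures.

Mixed concentration C = ΣQC/ΣQ = (33600·1.100 + 5580·85.70) / 39180 = 515200/39180 = 13.15 mg/L.
Travel time t = 31.7·1000 / 1.1 = 28820 s = 8.005 h.
Half-life 1.53 d → k = ln 2 / 1.53 = 0.4530 d⁻¹.
Applying C = C₀e^(−kt): 13.15 × 0.8598 = 11.30 mg/L.

11.3 mg/L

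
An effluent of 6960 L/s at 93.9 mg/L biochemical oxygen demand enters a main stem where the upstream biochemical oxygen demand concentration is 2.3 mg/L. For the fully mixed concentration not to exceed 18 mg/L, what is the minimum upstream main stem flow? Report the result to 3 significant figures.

33600 L/s

Set C_mix = 18: (Q·2.300 + 6960·93.90) / (Q + 6960) = 18
→ Q = 6960·(93.90 − 18)/(18 − 2.300) = 33650 L/s.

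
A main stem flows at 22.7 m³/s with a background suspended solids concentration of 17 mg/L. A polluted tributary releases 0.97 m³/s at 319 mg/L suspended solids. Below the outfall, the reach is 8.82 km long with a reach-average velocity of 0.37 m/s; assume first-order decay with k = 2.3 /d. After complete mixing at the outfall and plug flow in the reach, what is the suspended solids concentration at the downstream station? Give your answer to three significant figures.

Conservation of mass: C = (22.70·17.00 + 0.9700·319.0) / 23.67 = 695.3/23.67 = 29.38 mg/L.
Travel time t = 8.82·1000 / 0.37 = 23840 s = 6.622 h.
Decay over the reach: 29.38·exp(−kt) = 29.38·0.5302 = 15.57 mg/L.

15.6 mg/L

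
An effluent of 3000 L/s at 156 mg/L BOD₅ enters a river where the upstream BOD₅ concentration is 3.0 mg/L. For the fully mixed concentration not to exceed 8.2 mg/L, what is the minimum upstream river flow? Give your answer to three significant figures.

85300 L/s

Set C_mix = 8.2: (Q·3.000 + 3000·156.0) / (Q + 3000) = 8.2
→ Q = 3000·(156.0 − 8.2)/(8.2 − 3.000) = 85270 L/s.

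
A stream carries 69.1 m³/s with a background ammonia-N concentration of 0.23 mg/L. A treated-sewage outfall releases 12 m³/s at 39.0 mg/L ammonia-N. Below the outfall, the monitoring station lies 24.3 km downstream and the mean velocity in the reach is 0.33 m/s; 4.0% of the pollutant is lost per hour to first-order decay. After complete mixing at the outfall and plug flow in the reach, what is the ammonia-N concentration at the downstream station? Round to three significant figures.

Mixed concentration C = ΣQC/ΣQ = (69.10·0.2300 + 12.00·39.00) / 81.10 = 483.9/81.10 = 5.967 mg/L.
Travel time t = 24.3·1000 / 0.33 = 73640 s = 20.45 h.
4.0%/h lost → k = −ln(1 − 0.04) = 0.04082 h⁻¹.
After decay, C = 5.967 × e^(−kt) = 5.967 × 0.4339 = 2.589 mg/L.

2.59 mg/L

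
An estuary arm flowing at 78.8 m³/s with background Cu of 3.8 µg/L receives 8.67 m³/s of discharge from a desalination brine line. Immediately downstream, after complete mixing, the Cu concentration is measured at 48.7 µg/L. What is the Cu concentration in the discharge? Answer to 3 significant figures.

457 µg/L

Mass balance: 78.80·3.800 + 8.670·Cₑ = 87.47·48.70
→ Cₑ = (87.47·48.70 − 78.80·3.800) / 8.670 = 456.8 µg/L.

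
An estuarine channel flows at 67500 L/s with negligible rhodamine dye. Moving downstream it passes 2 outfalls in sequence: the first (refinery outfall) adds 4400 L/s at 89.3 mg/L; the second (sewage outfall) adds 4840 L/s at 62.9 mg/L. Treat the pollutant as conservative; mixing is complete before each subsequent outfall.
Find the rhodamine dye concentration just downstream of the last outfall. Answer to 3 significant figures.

After outfall 1: Q = 67500 + 4400 = 71900 L/s; C = (67500·0 + 4400·89.30)/71900 = 5.465 mg/L.
After outfall 2: Q = 71900 + 4840 = 76740 L/s; C = (71900·5.465 + 4840·62.90)/76740 = 9.087 mg/L.

9.09 mg/L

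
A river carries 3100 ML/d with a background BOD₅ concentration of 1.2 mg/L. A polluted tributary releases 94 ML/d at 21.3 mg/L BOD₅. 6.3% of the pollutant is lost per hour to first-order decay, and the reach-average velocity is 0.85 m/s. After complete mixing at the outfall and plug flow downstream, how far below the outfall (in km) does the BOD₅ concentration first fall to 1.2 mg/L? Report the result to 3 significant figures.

18.8 km

Conservation of mass: C = (3100·1.200 + 94.00·21.30) / 3194 = 5722/3194 = 1.792 mg/L.
6.3%/h lost → k = −ln(1 − 0.063) = 0.06507 h⁻¹.
Set 1.792·exp(−k·t) = 1.2 → t = ln(1.792/1.2)/k = 22170 s = 6.159 h.
Distance = v·t = 0.85·22170 = 18850 m = 18.85 km.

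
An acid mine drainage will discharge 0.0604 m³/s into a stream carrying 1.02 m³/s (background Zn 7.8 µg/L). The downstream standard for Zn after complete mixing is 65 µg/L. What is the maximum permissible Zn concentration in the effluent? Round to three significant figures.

At the limit, (Qr·Cr + Qe·Cₑ)/(Qr + Qe) = 65:
Cₑ = (1.080·65 − 1.020·7.800) / 0.06040 = 1031 µg/L.

1030 µg/L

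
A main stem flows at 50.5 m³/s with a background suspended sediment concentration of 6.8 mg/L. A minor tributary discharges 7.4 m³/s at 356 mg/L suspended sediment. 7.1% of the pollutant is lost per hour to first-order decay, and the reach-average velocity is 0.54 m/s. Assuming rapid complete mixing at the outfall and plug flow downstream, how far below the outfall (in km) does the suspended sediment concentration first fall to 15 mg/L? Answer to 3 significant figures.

32.5 km

Mass balance: C = (50.50·6.800 + 7.400·356.0) / 57.90 = 2978/57.90 = 51.43 mg/L.
7.1%/h lost → k = −ln(1 − 0.071) = 0.07365 h⁻¹.
Set 51.43·exp(−k·t) = 15 → t = ln(51.43/15)/k = 60230 s = 16.73 h.
Distance = v·t = 0.54·60230 = 32520 m = 32.52 km.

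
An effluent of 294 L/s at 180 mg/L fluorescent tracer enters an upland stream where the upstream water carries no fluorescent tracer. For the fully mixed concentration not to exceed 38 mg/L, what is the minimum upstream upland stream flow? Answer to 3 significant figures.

Set C_mix = 38: (Q·0 + 294.0·180.0) / (Q + 294.0) = 38
→ Q = 294.0·(180.0 − 38)/(38 − 0) = 1099 L/s.

1100 L/s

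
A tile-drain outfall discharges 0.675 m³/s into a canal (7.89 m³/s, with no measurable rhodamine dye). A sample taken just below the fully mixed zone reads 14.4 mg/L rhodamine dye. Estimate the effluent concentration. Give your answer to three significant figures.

Mass balance: 7.890·0 + 0.6750·Cₑ = 8.565·14.40
→ Cₑ = (8.565·14.40 − 7.890·0) / 0.6750 = 182.7 mg/L.

183 mg/L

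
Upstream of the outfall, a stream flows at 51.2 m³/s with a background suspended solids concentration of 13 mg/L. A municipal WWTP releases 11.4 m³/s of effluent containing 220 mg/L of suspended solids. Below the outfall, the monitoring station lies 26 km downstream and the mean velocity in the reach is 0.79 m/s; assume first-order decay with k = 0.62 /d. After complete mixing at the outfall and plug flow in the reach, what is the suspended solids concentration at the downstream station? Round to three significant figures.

40.0 mg/L

Mass balance: C = (51.20·13.00 + 11.40·220.0) / 62.60 = 3174/62.60 = 50.70 mg/L.
Travel time t = 26·1000 / 0.79 = 32910 s = 9.142 h.
After decay, C = 50.70 × e^(−kt) = 50.70 × 0.7896 = 40.03 mg/L.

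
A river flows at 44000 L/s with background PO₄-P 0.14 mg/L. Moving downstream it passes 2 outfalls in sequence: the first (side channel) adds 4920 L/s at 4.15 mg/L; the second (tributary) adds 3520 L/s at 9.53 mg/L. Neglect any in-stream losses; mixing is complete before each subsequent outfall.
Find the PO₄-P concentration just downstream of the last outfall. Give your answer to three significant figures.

Outfall 1: combined Q = 48920 L/s; C = (44000·0.1400 + 4920·4.150)/48920 = 0.5433 mg/L.
Outfall 2: combined Q = 52440 L/s; C = (48920·0.5433 + 3520·9.530)/52440 = 1.147 mg/L.

1.15 mg/L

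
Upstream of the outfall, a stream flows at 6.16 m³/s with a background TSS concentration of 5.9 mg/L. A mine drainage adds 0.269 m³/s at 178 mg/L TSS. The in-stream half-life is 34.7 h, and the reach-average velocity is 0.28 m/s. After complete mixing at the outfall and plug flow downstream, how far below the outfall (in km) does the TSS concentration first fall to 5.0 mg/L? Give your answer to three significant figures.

48.6 km

Conservation of mass: C = (6.160·5.900 + 0.2690·178.0) / 6.429 = 84.23/6.429 = 13.10 mg/L.
Half-life 34.7 h → k = ln 2 / 34.7 = 0.01998 h⁻¹ = 0.4794 d⁻¹.
Set 13.10·exp(−k·t) = 5.0 → t = ln(13.10/5.0)/k = 173600 s = 48.22 h.
Distance = v·t = 0.28·173600 = 48610 m = 48.61 km.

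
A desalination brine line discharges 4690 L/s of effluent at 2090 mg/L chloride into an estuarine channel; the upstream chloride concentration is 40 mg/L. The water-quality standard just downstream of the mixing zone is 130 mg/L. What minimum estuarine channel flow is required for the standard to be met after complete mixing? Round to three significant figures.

Set C_mix = 130: (Q·40.00 + 4690·2090) / (Q + 4690) = 130
→ Q = 4690·(2090 − 130)/(130 − 40.00) = 102100 L/s.

102000 L/s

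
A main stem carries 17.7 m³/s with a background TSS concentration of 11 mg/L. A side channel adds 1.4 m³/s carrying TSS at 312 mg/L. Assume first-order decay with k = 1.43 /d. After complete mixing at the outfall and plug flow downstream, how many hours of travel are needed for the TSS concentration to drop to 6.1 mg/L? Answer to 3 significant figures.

After mixing, C = (17.70·11.00 + 1.400·312.0) / 19.10 = 631.5/19.10 = 33.06 mg/L.
33.06·exp(−k·t) = 6.1 → t = ln(33.06/6.1)/k = 102100 s = 28.37 h.

28.4 h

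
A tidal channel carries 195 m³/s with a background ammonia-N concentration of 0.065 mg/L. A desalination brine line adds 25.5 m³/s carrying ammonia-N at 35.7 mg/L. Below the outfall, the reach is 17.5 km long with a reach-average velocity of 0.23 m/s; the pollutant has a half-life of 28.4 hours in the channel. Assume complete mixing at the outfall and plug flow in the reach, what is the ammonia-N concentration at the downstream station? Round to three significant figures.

2.50 mg/L

Mass balance: C = (195.0·0.06500 + 25.50·35.70) / 220.5 = 923.0/220.5 = 4.186 mg/L.
Travel time t = 17.5·1000 / 0.23 = 76090 s = 21.14 h.
Half-life 28.4 h → k = ln 2 / 28.4 = 0.02441 h⁻¹ = 0.5858 d⁻¹.
After decay, C = 4.186 × e^(−kt) = 4.186 × 0.5970 = 2.499 mg/L.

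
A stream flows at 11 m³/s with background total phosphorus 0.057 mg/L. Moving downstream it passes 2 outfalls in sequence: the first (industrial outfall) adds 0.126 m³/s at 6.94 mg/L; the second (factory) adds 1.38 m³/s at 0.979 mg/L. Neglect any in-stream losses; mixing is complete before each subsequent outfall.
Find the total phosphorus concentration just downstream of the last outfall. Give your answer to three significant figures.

0.228 mg/L

After outfall 1: Q = 11.00 + 0.1260 = 11.13 m³/s; C = (11.00·0.05700 + 0.1260·6.940)/11.13 = 0.1349 mg/L.
After outfall 2: Q = 11.13 + 1.380 = 12.51 m³/s; C = (11.13·0.1349 + 1.380·0.9790)/12.51 = 0.2281 mg/L.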